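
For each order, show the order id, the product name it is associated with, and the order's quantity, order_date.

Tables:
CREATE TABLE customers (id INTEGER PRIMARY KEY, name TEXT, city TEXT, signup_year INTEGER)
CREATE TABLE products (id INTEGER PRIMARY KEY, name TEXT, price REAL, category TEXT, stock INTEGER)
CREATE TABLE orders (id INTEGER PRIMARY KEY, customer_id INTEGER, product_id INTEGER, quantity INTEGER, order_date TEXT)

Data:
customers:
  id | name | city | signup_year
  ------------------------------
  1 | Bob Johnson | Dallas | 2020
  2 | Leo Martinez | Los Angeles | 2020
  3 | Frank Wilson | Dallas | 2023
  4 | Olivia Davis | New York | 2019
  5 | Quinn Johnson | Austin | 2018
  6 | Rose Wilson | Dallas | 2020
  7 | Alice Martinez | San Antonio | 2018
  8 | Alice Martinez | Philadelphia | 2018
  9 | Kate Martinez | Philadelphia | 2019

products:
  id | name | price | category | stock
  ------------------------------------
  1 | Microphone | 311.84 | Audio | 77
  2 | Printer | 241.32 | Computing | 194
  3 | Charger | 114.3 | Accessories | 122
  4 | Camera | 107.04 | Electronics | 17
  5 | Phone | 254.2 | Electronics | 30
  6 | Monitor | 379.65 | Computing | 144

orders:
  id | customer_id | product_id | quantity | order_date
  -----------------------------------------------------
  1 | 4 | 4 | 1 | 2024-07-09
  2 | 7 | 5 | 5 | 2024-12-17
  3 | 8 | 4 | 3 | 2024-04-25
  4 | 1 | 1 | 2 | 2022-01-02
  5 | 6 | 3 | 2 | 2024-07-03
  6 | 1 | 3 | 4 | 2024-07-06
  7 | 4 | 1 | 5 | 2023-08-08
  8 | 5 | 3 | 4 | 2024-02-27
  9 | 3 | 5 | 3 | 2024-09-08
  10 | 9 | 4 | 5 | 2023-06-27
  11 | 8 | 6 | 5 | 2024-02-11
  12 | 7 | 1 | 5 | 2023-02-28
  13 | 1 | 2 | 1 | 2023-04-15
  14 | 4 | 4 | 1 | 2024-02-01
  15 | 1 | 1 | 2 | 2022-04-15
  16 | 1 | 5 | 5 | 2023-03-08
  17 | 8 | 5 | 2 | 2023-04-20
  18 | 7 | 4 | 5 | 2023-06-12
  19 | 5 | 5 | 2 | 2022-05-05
SELECT c.id, p.name AS product, c.quantity, c.order_date FROM orders c JOIN products p ON c.product_id = p.id

Execution result:
id | product | quantity | order_date
1 | Camera | 1 | 2024-07-09
2 | Phone | 5 | 2024-12-17
3 | Camera | 3 | 2024-04-25
4 | Microphone | 2 | 2022-01-02
5 | Charger | 2 | 2024-07-03
6 | Charger | 4 | 2024-07-06
7 | Microphone | 5 | 2023-08-08
8 | Charger | 4 | 2024-02-27
9 | Phone | 3 | 2024-09-08
10 | Camera | 5 | 2023-06-27
11 | Monitor | 5 | 2024-02-11
12 | Microphone | 5 | 2023-02-28
13 | Printer | 1 | 2023-04-15
14 | Camera | 1 | 2024-02-01
15 | Microphone | 2 | 2022-04-15
16 | Phone | 5 | 2023-03-08
17 | Phone | 2 | 2023-04-20
18 | Camera | 5 | 2023-06-12
19 | Phone | 2 | 2022-05-05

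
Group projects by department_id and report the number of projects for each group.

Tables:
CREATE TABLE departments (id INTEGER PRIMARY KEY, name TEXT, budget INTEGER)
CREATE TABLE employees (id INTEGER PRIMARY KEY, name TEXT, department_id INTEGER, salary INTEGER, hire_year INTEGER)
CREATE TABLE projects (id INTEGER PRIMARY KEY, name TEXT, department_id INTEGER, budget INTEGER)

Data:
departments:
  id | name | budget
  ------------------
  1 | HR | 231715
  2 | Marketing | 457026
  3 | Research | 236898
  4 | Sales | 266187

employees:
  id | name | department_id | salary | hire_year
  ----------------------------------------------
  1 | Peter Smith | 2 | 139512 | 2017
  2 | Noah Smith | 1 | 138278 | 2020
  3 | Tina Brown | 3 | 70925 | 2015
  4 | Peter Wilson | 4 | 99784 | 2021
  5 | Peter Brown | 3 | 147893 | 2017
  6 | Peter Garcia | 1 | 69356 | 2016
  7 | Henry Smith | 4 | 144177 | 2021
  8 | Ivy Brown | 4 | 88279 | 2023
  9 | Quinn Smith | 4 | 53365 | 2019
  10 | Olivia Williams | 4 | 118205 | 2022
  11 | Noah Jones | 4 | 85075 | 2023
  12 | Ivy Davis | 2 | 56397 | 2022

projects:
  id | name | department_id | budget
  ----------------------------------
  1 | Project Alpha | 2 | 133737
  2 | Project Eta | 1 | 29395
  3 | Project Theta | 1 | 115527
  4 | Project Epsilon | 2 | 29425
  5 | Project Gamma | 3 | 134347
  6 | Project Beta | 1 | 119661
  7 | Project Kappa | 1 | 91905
SELECT department_id, COUNT(*) AS n FROM projects GROUP BY department_id

Execution result:
department_id | n
1 | 4
2 | 2
3 | 1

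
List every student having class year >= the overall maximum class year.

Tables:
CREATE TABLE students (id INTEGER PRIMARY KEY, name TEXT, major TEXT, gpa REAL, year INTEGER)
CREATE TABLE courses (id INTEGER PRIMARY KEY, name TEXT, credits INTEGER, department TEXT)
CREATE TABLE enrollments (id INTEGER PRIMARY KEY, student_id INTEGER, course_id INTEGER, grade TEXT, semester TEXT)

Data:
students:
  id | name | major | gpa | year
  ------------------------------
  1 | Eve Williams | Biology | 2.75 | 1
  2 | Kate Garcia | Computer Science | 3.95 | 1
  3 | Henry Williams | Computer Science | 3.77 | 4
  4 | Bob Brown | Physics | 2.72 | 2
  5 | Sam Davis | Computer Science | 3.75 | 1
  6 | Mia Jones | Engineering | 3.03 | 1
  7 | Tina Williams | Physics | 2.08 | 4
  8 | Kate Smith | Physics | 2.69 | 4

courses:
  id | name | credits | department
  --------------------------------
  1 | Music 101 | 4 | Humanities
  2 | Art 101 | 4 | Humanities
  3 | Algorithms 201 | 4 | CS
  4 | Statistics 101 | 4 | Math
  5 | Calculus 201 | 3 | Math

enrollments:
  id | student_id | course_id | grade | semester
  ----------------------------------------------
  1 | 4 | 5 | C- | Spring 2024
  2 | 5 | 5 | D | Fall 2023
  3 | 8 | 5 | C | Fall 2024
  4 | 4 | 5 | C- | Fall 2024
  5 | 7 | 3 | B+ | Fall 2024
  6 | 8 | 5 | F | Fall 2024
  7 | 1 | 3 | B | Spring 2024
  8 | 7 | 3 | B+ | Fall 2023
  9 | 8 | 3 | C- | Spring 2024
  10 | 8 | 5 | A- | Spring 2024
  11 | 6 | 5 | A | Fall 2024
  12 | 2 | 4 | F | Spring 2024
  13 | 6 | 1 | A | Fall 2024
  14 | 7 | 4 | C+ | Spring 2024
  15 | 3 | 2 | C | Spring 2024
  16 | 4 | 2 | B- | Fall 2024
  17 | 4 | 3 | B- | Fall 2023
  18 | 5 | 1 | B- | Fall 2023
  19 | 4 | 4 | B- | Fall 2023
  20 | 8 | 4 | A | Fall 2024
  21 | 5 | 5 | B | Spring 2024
SELECT name, year FROM students WHERE year >= (SELECT MAX(year) FROM students)

Execution result:
name | year
Henry Williams | 4
Tina Williams | 4
Kate Smith | 4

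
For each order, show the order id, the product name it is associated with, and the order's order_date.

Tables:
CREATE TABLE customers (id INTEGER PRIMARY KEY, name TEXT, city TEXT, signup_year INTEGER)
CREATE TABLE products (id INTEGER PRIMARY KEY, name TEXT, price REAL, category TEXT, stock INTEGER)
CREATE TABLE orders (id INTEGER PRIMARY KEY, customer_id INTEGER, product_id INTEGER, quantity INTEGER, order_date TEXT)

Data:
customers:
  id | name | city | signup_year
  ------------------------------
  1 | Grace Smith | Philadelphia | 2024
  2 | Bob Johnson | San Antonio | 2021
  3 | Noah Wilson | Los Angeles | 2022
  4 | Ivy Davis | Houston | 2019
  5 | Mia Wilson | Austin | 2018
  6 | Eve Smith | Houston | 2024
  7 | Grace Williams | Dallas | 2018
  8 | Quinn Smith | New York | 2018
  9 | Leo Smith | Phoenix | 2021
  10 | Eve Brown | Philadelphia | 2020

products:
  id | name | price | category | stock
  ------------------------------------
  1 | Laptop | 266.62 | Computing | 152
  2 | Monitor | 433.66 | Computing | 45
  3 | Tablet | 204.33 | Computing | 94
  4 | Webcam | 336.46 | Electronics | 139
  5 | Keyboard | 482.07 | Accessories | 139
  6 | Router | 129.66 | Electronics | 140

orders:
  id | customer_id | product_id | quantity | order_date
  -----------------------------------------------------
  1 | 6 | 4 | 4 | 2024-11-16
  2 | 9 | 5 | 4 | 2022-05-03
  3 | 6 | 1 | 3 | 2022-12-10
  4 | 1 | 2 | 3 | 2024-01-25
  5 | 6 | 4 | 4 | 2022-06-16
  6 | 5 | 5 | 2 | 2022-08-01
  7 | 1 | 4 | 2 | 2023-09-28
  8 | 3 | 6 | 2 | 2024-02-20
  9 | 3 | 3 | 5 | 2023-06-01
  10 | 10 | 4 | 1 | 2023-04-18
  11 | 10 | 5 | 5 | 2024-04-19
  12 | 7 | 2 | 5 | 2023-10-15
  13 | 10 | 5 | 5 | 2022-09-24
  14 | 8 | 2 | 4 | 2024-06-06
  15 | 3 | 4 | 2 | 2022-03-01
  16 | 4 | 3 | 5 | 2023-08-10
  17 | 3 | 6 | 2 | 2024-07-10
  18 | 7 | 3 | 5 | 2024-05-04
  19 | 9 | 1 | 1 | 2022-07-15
SELECT c.id, p.name AS product, c.order_date FROM orders c JOIN products p ON c.product_id = p.id

Execution result:
id | product | order_date
1 | Webcam | 2024-11-16
2 | Keyboard | 2022-05-03
3 | Laptop | 2022-12-10
4 | Monitor | 2024-01-25
5 | Webcam | 2022-06-16
6 | Keyboard | 2022-08-01
7 | Webcam | 2023-09-28
8 | Router | 2024-02-20
9 | Tablet | 2023-06-01
10 | Webcam | 2023-04-18
11 | Keyboard | 2024-04-19
12 | Monitor | 2023-10-15
13 | Keyboard | 2022-09-24
14 | Monitor | 2024-06-06
15 | Webcam | 2022-03-01
16 | Tablet | 2023-08-10
17 | Router | 2024-07-10
18 | Tablet | 2024-05-04
19 | Laptop | 2022-07-15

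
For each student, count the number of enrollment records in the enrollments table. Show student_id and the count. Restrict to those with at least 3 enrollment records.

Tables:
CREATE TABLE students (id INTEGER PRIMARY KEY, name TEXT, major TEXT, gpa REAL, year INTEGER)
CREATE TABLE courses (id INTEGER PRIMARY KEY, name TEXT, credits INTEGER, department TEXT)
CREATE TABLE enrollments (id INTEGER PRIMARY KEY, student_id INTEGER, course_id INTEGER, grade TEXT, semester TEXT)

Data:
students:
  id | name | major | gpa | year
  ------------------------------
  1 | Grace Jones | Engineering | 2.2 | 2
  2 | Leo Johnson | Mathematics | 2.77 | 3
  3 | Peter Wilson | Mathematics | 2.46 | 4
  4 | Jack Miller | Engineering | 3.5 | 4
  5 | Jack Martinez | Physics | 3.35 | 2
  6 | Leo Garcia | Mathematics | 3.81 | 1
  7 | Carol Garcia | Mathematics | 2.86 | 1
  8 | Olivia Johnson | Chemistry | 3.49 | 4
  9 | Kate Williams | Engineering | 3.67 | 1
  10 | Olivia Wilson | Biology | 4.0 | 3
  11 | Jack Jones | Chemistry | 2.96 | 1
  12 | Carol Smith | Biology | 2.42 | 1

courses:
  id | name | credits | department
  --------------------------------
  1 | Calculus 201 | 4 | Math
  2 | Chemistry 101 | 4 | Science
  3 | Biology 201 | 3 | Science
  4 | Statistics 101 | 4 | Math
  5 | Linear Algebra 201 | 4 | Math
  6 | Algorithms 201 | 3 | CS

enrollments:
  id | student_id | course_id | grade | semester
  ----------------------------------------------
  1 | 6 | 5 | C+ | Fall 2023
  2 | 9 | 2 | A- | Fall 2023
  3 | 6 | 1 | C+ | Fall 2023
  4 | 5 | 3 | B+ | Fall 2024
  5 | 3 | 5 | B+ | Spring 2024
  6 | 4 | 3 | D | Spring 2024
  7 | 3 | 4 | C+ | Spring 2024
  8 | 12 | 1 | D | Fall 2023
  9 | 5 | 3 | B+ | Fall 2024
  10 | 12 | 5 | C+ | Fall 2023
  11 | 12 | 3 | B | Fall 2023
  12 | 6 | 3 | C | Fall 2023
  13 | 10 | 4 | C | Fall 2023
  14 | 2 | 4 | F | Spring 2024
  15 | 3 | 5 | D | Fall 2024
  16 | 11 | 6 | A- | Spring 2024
SELECT student_id, COUNT(*) AS enrollment_count FROM enrollments GROUP BY student_id HAVING COUNT(*) >= 3

Execution result:
student_id | enrollment_count
3 | 3
6 | 3
12 | 3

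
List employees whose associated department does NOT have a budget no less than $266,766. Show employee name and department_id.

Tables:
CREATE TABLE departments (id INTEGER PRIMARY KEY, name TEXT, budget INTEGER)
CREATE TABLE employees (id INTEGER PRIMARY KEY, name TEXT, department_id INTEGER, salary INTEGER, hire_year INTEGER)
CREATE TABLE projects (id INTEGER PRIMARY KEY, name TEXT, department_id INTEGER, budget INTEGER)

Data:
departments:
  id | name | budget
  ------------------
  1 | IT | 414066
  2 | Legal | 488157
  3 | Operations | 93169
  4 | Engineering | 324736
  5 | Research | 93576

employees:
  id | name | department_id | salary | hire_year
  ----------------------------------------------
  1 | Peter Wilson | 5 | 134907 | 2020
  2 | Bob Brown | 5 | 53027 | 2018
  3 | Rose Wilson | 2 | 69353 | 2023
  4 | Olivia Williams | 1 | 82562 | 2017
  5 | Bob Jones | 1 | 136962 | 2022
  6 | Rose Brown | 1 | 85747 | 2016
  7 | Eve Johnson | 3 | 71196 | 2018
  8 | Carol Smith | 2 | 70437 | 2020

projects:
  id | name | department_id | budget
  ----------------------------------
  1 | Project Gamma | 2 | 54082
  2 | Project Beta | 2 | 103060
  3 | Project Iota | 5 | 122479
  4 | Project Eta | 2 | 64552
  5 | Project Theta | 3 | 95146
SELECT name, department_id FROM employees WHERE department_id NOT IN (SELECT id FROM departments WHERE budget >= 266766)

Execution result:
name | department_id
Peter Wilson | 5
Bob Brown | 5
Eve Johnson | 3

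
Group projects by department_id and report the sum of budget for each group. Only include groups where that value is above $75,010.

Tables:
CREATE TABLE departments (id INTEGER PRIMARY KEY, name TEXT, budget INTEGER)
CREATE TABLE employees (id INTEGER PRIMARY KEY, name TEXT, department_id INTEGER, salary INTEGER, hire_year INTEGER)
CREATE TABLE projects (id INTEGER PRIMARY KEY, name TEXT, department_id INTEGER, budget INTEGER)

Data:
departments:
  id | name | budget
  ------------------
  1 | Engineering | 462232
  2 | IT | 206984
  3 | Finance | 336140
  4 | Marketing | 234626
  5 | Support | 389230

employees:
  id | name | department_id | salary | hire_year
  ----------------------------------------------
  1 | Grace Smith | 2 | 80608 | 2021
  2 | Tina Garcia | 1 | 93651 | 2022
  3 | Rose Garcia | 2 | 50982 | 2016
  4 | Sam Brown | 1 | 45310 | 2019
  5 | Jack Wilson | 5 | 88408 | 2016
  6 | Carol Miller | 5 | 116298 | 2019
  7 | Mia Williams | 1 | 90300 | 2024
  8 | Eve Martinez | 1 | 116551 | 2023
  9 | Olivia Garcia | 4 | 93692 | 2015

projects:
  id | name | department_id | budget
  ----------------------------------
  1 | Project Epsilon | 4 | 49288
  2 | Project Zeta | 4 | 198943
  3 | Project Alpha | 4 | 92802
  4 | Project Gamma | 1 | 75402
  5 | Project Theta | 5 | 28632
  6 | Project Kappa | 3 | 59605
SELECT department_id, SUM(budget) AS sum_budget FROM projects GROUP BY department_id HAVING SUM(budget) > 75010

Execution result:
department_id | sum_budget
1 | 75402
4 | 341033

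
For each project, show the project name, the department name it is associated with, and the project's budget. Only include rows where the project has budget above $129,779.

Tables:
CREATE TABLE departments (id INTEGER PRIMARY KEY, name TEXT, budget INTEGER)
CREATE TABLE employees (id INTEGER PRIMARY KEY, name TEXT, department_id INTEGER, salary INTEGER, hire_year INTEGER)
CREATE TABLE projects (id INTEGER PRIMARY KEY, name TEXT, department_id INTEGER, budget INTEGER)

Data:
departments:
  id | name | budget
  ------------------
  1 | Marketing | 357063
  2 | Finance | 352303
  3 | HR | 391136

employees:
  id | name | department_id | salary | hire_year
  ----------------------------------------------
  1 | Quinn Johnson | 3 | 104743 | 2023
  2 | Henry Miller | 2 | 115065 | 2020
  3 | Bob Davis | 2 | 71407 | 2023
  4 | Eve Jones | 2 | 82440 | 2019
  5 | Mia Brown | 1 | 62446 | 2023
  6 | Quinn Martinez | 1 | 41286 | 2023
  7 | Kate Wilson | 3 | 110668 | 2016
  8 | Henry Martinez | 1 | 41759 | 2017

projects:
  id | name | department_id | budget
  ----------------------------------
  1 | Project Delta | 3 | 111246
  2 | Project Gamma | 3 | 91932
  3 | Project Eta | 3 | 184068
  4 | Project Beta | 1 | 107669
SELECT c.name, p.name AS department, c.budget FROM projects c JOIN departments p ON c.department_id = p.id WHERE c.budget > 129779

Execution result:
name | department | budget
Project Eta | HR | 184068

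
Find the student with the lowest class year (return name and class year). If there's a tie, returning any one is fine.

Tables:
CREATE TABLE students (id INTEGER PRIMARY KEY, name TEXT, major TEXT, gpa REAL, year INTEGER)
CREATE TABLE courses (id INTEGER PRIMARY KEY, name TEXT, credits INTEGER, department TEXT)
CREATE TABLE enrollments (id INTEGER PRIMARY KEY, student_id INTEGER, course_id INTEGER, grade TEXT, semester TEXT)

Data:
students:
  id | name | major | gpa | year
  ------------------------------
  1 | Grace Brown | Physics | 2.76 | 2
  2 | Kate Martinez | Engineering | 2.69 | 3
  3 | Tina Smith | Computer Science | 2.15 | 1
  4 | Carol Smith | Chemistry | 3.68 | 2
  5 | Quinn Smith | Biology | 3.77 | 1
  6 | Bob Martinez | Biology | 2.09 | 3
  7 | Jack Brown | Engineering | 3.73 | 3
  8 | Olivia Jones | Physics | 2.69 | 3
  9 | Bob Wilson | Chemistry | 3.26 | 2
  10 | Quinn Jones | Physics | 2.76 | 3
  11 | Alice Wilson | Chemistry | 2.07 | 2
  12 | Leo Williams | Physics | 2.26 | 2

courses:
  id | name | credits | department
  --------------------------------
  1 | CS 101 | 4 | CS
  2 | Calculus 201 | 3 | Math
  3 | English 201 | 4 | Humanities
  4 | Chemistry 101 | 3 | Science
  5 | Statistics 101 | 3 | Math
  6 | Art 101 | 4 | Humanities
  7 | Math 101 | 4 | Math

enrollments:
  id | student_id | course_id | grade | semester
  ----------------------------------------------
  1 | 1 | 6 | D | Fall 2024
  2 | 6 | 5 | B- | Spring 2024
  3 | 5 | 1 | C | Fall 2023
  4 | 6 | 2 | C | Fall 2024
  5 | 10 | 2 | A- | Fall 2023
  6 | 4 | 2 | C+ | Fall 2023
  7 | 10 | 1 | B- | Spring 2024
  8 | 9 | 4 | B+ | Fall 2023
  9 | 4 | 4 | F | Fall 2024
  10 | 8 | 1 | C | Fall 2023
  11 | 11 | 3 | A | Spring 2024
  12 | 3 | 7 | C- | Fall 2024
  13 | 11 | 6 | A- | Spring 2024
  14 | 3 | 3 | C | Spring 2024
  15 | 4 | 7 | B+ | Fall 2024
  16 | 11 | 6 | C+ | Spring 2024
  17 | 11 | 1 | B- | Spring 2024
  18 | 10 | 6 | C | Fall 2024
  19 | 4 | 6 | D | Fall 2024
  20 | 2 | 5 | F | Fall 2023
SELECT name, year FROM students ORDER BY year ASC LIMIT 1

Execution result:
name | year
Tina Smith | 1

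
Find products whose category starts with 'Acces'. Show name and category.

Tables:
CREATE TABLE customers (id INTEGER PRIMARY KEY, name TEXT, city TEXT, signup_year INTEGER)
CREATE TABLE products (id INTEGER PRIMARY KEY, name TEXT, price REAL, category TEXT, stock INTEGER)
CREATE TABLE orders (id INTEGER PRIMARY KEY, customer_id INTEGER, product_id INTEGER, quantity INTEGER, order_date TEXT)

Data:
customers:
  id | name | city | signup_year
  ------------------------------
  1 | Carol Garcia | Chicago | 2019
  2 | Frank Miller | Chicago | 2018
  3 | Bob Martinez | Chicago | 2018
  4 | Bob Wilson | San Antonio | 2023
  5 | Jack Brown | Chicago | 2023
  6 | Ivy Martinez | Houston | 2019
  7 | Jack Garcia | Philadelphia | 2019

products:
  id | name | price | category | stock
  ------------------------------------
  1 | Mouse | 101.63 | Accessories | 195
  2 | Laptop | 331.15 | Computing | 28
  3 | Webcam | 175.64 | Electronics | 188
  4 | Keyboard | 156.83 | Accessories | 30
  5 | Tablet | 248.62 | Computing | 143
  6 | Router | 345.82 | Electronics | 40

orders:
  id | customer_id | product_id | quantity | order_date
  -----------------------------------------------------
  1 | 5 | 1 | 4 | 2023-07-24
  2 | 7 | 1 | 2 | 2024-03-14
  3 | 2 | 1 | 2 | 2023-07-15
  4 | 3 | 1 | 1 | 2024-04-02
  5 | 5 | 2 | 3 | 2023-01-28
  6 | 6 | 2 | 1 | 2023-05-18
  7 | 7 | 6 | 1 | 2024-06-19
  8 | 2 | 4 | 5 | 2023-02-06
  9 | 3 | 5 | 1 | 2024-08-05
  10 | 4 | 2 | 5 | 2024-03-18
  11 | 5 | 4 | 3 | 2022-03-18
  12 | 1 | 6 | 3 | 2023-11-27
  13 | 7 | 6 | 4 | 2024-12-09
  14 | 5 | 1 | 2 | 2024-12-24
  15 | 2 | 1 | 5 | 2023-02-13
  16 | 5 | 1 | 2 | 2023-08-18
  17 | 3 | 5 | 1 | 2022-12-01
SELECT name, category FROM products WHERE category LIKE 'Acces%'

Execution result:
name | category
Mouse | Accessories
Keyboard | Accessories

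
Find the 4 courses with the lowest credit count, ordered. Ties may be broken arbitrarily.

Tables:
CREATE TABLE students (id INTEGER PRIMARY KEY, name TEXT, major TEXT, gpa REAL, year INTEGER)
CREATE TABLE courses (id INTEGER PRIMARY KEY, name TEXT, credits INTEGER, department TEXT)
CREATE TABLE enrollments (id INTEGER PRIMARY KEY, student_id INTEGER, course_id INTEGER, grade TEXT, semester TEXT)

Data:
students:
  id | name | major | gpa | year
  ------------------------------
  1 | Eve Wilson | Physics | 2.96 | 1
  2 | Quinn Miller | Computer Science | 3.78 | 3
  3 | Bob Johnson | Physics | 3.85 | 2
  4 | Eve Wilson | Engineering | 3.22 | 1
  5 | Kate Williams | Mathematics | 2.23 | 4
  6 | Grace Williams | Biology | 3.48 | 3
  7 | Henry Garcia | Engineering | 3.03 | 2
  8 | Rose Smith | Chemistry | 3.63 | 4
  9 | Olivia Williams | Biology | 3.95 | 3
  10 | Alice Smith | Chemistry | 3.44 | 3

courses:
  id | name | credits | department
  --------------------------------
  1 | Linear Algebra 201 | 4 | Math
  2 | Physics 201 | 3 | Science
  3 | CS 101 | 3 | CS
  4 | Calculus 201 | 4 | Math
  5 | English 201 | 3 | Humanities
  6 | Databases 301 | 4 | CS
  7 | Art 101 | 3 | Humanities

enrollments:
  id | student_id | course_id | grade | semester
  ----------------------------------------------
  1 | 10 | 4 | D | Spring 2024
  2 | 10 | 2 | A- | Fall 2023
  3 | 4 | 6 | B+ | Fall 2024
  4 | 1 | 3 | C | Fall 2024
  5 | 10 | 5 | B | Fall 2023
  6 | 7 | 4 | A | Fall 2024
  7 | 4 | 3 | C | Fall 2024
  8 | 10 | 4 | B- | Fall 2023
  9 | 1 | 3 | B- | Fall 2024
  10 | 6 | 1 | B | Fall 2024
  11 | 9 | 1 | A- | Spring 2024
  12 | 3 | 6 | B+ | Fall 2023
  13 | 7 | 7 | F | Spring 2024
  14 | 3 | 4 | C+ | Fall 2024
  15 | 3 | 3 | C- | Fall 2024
SELECT name, credits FROM courses ORDER BY credits ASC LIMIT 4

Execution result:
name | credits
Physics 201 | 3
CS 101 | 3
English 201 | 3
Art 101 | 3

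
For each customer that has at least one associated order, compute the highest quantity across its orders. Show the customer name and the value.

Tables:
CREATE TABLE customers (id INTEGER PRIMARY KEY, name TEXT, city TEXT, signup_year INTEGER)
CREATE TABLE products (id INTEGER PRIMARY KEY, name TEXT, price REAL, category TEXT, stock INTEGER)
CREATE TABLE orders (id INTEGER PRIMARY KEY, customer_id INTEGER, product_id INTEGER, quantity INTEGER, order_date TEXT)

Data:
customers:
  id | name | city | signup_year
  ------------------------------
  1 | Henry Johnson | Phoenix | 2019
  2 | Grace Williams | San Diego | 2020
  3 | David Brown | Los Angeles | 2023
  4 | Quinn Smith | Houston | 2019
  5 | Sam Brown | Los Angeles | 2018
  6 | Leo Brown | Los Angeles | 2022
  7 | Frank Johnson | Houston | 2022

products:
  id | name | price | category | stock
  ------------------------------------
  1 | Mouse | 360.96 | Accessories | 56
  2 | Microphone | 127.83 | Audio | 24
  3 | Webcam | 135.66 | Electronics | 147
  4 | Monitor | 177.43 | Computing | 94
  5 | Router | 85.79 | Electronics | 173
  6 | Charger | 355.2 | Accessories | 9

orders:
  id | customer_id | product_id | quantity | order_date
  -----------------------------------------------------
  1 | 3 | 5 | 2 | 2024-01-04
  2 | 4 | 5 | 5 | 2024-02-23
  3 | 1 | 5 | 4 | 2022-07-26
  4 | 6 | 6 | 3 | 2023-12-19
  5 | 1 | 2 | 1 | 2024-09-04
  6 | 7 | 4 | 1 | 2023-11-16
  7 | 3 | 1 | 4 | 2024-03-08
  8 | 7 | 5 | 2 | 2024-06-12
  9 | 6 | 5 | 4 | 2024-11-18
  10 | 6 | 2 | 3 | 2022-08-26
SELECT p.name, MAX(c.quantity) AS max_quantity FROM orders c JOIN customers p ON c.customer_id = p.id GROUP BY p.id, p.name

Execution result:
name | max_quantity
Henry Johnson | 4
David Brown | 4
Quinn Smith | 5
Leo Brown | 4
Frank Johnson | 2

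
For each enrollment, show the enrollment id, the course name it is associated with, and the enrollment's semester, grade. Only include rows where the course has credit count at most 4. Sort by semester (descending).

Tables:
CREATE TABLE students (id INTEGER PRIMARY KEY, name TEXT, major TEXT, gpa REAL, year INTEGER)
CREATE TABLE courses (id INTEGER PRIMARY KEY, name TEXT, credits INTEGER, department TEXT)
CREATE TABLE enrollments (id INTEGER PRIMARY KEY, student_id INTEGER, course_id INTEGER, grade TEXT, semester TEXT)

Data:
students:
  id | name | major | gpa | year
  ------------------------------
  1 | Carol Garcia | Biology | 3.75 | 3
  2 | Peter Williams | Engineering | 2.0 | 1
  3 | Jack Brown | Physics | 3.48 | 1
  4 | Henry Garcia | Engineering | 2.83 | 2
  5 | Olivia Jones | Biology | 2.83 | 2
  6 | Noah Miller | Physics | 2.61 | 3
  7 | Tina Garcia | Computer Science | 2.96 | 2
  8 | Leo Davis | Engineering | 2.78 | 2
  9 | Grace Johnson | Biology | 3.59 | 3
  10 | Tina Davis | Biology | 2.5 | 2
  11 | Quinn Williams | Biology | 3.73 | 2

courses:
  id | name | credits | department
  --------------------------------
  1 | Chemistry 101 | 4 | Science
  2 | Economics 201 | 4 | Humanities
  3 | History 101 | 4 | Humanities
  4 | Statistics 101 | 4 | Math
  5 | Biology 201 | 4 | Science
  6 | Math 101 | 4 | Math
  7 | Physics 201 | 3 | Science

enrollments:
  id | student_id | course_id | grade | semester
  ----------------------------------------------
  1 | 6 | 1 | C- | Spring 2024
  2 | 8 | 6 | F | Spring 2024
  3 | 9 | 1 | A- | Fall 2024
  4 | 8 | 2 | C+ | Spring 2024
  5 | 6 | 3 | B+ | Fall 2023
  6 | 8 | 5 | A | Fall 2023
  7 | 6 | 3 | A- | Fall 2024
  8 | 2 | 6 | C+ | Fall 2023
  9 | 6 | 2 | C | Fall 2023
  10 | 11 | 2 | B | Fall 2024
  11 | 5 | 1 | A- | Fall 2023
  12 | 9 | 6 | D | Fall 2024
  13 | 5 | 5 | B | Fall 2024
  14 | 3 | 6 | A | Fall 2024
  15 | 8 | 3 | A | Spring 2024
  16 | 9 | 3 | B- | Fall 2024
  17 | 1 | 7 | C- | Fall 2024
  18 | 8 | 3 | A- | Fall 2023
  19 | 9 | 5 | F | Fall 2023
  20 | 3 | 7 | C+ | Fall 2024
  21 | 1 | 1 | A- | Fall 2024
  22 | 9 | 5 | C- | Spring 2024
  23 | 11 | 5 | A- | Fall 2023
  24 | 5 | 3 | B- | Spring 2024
SELECT c.id, p.name AS course, c.semester, c.grade FROM enrollments c JOIN courses p ON c.course_id = p.id WHERE p.credits <= 4 ORDER BY c.semester DESC

Execution result:
id | course | semester | grade
1 | Chemistry 101 | Spring 2024 | C-
2 | Math 101 | Spring 2024 | F
4 | Economics 201 | Spring 2024 | C+
15 | History 101 | Spring 2024 | A
22 | Biology 201 | Spring 2024 | C-
24 | History 101 | Spring 2024 | B-
3 | Chemistry 101 | Fall 2024 | A-
7 | History 101 | Fall 2024 | A-
10 | Economics 201 | Fall 2024 | B
12 | Math 101 | Fall 2024 | D
13 | Biology 201 | Fall 2024 | B
14 | Math 101 | Fall 2024 | A
16 | History 101 | Fall 2024 | B-
17 | Physics 201 | Fall 2024 | C-
20 | Physics 201 | Fall 2024 | C+
21 | Chemistry 101 | Fall 2024 | A-
5 | History 101 | Fall 2023 | B+
6 | Biology 201 | Fall 2023 | A
8 | Math 101 | Fall 2023 | C+
9 | Economics 201 | Fall 2023 | C
11 | Chemistry 101 | Fall 2023 | A-
18 | History 101 | Fall 2023 | A-
19 | Biology 201 | Fall 2023 | F
23 | Biology 201 | Fall 2023 | A-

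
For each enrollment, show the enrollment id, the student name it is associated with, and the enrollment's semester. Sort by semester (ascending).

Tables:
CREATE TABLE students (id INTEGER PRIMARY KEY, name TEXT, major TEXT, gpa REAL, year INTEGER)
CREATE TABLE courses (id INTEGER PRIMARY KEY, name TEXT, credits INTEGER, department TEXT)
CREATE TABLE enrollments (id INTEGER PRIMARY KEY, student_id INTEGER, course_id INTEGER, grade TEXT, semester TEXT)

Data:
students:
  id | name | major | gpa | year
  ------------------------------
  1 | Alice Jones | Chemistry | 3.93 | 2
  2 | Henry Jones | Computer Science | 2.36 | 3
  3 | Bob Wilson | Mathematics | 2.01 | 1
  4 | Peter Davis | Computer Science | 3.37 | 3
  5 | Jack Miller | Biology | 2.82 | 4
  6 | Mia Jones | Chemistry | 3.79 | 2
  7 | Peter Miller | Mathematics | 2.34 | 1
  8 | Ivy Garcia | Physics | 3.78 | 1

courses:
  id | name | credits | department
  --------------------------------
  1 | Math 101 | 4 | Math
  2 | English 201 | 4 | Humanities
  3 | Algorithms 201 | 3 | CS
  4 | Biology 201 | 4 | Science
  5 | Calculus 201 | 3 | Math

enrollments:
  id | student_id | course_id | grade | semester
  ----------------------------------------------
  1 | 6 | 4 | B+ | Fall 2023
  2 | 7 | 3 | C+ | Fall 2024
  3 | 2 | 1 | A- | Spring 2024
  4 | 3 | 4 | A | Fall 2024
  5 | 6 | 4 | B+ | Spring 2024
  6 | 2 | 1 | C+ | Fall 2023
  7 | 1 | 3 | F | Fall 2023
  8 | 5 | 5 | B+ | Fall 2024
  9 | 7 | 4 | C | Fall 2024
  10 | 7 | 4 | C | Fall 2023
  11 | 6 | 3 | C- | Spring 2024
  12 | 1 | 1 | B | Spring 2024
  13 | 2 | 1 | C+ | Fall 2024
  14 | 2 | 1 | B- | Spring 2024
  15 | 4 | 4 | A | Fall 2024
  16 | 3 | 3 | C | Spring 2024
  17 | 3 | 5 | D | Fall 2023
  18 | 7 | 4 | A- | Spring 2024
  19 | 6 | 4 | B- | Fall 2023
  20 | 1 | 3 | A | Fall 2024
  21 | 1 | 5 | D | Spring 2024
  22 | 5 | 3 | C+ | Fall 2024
SELECT c.id, p.name AS student, c.semester FROM enrollments c JOIN students p ON c.student_id = p.id ORDER BY c.semester ASC

Execution result:
id | student | semester
1 | Mia Jones | Fall 2023
6 | Henry Jones | Fall 2023
7 | Alice Jones | Fall 2023
10 | Peter Miller | Fall 2023
17 | Bob Wilson | Fall 2023
19 | Mia Jones | Fall 2023
2 | Peter Miller | Fall 2024
4 | Bob Wilson | Fall 2024
8 | Jack Miller | Fall 2024
9 | Peter Miller | Fall 2024
13 | Henry Jones | Fall 2024
15 | Peter Davis | Fall 2024
20 | Alice Jones | Fall 2024
22 | Jack Miller | Fall 2024
3 | Henry Jones | Spring 2024
5 | Mia Jones | Spring 2024
11 | Mia Jones | Spring 2024
12 | Alice Jones | Spring 2024
14 | Henry Jones | Spring 2024
16 | Bob Wilson | Spring 2024
18 | Peter Miller | Spring 2024
21 | Alice Jones | Spring 2024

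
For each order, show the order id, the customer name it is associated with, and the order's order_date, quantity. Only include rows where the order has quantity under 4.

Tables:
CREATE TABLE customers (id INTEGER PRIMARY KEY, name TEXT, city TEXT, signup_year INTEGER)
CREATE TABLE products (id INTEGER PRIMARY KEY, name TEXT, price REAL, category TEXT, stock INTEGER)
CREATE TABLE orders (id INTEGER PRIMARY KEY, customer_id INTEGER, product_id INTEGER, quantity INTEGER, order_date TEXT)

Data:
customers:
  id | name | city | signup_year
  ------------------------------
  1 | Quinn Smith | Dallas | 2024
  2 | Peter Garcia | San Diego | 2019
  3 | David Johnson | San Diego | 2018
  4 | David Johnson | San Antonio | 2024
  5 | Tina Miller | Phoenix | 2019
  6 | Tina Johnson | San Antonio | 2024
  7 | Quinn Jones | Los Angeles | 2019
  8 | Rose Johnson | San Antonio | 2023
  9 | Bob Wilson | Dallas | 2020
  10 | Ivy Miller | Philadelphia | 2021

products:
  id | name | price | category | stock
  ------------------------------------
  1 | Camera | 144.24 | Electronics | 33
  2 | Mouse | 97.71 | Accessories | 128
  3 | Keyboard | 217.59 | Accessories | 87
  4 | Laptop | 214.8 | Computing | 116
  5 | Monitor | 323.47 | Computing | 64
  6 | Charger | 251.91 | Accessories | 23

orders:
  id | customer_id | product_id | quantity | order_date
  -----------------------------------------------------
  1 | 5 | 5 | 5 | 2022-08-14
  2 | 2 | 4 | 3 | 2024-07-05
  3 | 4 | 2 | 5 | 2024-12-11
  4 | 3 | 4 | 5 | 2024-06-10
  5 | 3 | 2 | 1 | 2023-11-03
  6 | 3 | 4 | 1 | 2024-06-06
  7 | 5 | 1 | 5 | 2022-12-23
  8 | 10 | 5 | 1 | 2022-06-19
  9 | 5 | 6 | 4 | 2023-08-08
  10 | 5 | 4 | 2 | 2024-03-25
SELECT c.id, p.name AS customer, c.order_date, c.quantity FROM orders c JOIN customers p ON c.customer_id = p.id WHERE c.quantity < 4

Execution result:
id | customer | order_date | quantity
2 | Peter Garcia | 2024-07-05 | 3
5 | David Johnson | 2023-11-03 | 1
6 | David Johnson | 2024-06-06 | 1
8 | Ivy Miller | 2022-06-19 | 1
10 | Tina Miller | 2024-03-25 | 2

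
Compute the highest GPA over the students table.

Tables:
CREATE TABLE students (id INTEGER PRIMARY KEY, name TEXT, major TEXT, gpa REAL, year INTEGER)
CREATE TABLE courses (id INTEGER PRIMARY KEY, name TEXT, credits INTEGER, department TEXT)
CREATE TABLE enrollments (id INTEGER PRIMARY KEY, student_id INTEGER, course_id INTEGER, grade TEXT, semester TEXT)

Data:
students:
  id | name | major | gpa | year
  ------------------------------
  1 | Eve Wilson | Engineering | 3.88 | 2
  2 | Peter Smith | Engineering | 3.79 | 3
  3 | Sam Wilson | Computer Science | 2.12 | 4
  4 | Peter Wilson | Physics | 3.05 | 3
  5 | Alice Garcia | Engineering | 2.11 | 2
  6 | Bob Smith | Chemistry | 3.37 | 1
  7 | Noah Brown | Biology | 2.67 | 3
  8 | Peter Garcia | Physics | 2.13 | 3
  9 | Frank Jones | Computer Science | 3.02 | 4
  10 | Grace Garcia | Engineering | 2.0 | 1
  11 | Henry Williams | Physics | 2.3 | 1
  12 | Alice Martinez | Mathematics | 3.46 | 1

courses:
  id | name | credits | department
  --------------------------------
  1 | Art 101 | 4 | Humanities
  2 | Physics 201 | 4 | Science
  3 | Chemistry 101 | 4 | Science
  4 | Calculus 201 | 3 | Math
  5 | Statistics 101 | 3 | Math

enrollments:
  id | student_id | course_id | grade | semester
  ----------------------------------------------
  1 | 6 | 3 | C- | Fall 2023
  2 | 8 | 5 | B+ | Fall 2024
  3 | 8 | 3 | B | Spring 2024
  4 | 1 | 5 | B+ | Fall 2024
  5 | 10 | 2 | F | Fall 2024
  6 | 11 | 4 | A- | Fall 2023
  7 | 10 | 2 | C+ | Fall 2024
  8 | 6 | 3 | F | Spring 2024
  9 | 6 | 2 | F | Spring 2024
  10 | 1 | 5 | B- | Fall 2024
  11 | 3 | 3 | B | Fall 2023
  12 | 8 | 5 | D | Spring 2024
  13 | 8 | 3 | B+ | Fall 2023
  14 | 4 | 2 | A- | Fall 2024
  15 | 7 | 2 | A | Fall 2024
SELECT MAX(gpa) FROM students

Execution result:
3.88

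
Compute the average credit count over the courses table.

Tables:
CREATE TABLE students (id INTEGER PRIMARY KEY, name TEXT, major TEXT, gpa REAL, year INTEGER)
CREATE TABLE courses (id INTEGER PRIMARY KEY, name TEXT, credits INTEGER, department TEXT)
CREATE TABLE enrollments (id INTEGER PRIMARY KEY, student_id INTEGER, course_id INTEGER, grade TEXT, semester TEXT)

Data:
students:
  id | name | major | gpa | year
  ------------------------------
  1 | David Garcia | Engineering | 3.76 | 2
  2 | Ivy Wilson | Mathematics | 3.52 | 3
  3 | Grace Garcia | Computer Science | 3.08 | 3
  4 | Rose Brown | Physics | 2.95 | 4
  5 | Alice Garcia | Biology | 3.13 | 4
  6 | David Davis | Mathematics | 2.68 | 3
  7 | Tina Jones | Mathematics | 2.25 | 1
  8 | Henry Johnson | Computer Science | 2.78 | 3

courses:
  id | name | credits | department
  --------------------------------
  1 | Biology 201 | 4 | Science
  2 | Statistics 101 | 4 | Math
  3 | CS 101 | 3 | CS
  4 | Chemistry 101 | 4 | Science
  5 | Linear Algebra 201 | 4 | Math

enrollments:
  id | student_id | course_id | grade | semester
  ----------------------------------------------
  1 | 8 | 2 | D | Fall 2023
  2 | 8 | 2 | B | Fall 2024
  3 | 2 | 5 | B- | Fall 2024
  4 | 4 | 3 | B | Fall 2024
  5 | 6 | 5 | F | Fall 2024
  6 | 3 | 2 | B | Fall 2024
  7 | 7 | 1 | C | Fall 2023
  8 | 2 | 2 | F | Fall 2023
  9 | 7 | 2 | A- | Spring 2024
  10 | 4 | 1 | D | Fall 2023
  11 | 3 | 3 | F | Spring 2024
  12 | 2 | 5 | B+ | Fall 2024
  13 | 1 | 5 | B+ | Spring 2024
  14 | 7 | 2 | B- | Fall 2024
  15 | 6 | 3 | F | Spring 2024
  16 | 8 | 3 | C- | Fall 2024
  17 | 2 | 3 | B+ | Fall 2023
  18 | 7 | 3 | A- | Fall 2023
SELECT AVG(credits) FROM courses

Execution result:
3.80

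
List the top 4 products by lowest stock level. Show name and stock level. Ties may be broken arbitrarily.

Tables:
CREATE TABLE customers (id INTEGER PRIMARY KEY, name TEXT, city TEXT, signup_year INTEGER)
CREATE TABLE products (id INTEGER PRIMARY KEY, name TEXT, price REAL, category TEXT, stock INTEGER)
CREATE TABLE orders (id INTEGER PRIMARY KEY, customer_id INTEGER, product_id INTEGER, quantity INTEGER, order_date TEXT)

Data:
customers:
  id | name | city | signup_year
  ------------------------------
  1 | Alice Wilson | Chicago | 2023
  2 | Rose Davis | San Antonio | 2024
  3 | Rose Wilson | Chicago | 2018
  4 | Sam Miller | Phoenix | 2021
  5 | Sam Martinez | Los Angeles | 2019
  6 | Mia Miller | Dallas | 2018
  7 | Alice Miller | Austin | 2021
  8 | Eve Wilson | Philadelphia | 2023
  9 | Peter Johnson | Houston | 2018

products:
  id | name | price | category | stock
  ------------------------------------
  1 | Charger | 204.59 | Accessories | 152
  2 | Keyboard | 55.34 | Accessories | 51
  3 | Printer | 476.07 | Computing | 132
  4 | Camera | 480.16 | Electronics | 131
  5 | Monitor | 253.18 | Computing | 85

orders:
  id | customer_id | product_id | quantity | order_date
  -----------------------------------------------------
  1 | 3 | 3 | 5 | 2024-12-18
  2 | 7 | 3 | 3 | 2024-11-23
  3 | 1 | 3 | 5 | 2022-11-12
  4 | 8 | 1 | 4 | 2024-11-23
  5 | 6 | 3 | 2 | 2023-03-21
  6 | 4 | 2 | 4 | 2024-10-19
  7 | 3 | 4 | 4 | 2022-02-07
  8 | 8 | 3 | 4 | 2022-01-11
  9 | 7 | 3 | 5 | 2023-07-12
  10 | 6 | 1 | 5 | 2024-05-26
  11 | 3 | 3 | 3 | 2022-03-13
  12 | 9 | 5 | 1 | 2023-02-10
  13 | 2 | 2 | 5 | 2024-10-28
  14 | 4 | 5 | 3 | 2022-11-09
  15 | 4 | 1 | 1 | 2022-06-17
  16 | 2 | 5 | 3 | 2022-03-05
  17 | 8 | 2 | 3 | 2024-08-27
SELECT name, stock FROM products ORDER BY stock ASC LIMIT 4

Execution result:
name | stock
Keyboard | 51
Monitor | 85
Camera | 131
Printer | 132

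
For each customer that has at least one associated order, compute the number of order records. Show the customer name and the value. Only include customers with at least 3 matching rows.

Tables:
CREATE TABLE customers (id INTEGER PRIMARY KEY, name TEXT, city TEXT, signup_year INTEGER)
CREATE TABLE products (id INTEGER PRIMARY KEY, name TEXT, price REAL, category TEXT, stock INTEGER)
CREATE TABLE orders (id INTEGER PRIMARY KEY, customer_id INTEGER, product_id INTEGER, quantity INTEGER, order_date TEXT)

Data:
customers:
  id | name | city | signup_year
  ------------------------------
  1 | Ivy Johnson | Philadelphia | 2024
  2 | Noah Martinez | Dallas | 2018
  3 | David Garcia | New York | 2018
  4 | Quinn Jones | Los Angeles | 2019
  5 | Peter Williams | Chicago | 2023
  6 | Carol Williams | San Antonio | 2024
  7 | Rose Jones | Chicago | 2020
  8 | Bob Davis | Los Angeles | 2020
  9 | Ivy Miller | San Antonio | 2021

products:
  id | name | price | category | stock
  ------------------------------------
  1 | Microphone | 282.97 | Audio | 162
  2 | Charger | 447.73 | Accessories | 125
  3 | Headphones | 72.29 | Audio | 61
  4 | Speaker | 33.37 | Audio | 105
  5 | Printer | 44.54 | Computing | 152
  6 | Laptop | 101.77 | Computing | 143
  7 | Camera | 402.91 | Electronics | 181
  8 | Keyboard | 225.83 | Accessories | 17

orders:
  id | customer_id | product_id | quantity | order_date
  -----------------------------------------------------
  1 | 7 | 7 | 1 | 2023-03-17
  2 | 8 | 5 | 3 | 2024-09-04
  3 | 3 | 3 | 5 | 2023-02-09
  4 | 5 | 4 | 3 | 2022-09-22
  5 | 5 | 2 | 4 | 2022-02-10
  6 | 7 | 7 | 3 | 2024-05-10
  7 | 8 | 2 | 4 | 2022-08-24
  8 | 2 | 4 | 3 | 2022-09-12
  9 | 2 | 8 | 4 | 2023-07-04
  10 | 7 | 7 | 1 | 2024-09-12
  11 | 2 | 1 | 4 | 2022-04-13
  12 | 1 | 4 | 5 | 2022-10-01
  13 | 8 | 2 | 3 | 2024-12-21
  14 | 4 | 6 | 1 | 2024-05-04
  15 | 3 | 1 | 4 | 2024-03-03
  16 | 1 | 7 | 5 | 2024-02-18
SELECT p.name, COUNT(*) AS n FROM orders c JOIN customers p ON c.customer_id = p.id GROUP BY p.id, p.name HAVING COUNT(*) >= 3

Execution result:
name | n
Noah Martinez | 3
Rose Jones | 3
Bob Davis | 3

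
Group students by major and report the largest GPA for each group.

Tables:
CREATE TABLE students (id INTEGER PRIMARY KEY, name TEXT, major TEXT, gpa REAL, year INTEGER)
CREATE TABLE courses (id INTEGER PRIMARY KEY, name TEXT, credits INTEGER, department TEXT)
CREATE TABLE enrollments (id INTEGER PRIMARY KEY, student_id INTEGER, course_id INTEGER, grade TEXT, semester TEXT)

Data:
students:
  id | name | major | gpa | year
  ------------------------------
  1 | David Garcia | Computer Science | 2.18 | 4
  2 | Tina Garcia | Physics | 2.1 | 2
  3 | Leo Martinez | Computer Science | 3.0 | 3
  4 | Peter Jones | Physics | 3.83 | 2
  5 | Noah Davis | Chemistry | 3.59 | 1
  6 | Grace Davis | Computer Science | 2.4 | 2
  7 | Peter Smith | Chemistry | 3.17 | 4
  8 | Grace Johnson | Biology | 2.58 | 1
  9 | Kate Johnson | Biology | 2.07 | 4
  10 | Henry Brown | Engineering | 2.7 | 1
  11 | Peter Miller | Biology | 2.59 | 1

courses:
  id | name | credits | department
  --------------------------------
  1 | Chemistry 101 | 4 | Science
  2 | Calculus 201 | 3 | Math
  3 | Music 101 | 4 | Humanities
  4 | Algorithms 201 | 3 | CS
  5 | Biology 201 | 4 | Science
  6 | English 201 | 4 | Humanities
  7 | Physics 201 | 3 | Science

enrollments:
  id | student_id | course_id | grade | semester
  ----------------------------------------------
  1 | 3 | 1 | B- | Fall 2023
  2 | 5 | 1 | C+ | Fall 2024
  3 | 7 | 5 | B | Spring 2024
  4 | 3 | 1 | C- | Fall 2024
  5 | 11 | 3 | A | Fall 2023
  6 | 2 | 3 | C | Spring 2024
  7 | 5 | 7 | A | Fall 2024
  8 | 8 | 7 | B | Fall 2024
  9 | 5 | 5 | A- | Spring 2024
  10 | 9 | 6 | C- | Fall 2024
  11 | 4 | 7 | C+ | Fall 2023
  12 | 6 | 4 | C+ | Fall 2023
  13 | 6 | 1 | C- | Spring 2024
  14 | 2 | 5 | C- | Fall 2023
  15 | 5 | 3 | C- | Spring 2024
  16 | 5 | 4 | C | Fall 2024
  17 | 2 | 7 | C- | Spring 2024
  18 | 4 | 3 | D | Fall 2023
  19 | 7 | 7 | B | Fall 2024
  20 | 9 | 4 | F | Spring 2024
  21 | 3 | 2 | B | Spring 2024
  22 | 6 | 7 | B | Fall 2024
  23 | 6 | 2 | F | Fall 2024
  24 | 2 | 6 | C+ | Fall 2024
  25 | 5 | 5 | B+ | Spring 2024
SELECT major, MAX(gpa) AS max_gpa FROM students GROUP BY major

Execution result:
major | max_gpa
Biology | 2.59
Chemistry | 3.59
Computer Science | 3.00
Engineering | 2.70
Physics | 3.83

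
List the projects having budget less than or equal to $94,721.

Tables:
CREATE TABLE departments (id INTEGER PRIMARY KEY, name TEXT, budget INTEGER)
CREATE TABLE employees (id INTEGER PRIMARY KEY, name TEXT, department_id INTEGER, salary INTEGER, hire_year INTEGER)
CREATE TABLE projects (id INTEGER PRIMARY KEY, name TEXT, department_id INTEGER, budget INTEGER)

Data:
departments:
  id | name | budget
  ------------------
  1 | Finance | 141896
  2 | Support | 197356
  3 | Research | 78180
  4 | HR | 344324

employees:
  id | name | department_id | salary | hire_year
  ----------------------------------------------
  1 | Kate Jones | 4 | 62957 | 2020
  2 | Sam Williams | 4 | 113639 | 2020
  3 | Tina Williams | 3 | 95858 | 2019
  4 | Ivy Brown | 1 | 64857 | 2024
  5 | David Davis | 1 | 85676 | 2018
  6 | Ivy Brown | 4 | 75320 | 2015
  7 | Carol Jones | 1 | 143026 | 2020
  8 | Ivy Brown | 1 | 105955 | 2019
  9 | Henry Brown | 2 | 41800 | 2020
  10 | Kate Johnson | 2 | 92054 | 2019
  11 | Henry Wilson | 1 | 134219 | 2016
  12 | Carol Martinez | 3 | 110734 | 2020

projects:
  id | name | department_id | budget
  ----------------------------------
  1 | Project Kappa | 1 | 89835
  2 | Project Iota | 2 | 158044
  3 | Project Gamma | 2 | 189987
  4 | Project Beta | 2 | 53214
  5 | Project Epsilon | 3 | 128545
SELECT name, budget FROM projects WHERE budget <= 94721

Execution result:
name | budget
Project Kappa | 89835
Project Beta | 53214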